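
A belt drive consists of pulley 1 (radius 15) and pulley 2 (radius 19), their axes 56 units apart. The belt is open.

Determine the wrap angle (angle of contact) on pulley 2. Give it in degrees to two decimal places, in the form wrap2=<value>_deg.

open belt: β = asin((r2−r1)/C) = asin(4/56) = 4.0960°
wrap1 = π − 2β = 171.8079°
wrap2 = π + 2β = 188.1921°

wrap2=188.19_deg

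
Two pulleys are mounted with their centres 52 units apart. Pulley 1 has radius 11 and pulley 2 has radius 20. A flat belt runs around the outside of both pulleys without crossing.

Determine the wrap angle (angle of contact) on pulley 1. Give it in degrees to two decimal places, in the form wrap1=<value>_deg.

wrap1=160.07_deg

open belt: β = asin((r2−r1)/C) = asin(9/52) = 9.9668°
wrap1 = π − 2β = 160.0665°
wrap2 = π + 2β = 199.9335°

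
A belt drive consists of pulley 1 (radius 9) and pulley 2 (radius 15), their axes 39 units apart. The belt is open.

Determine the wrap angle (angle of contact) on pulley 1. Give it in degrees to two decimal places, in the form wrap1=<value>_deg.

open belt: β = asin((r2−r1)/C) = asin(6/39) = 8.8499°
wrap1 = π − 2β = 162.3002°
wrap2 = π + 2β = 197.6998°

wrap1=162.30_deg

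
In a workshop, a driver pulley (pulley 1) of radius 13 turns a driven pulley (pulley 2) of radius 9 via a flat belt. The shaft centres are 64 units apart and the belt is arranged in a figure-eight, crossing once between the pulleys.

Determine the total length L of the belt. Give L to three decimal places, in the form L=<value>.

L=204.755

crossed belt: β = asin((r1+r2)/C) = asin(22/64) = 20.1055°
wrap1 = wrap2 = π + 2β = 220.2110°
tangent length = C·cosβ = 60.0999
L = (r1+r2)·wrap + 2·C·cosβ = 22·3.8434 + 2·60.0999 = 204.7548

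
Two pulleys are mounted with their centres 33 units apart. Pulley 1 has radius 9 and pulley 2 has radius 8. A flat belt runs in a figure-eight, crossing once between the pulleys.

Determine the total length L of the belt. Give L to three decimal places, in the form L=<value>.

crossed belt: β = asin((r1+r2)/C) = asin(17/33) = 31.0076°
wrap1 = wrap2 = π + 2β = 242.0152°
tangent length = C·cosβ = 28.2843
L = (r1+r2)·wrap + 2·C·cosβ = 17·4.2240 + 2·28.2843 = 128.3759

L=128.376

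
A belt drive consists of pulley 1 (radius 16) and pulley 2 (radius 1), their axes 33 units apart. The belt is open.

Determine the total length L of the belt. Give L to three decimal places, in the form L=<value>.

open belt: β = asin((r2−r1)/C) = asin(-15/33) = -27.0357°
wrap1 = π − 2β = 234.0714°
wrap2 = π + 2β = 125.9286°
tangent length = C·cosβ = 29.3939
L = r1·wrap1 + r2·wrap2 + 2·C·cosβ = 16·4.0853 + 1·2.1979 + 2·29.3939 = 126.3507

L=126.351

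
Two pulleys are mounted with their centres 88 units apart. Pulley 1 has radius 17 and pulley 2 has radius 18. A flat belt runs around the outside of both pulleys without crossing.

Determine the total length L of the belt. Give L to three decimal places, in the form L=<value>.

open belt: β = asin((r2−r1)/C) = asin(1/88) = 0.6511°
wrap1 = π − 2β = 178.6978°
wrap2 = π + 2β = 181.3022°
tangent length = C·cosβ = 87.9943
L = r1·wrap1 + r2·wrap2 + 2·C·cosβ = 17·3.1189 + 18·3.1643 + 2·87.9943 = 285.9671

L=285.967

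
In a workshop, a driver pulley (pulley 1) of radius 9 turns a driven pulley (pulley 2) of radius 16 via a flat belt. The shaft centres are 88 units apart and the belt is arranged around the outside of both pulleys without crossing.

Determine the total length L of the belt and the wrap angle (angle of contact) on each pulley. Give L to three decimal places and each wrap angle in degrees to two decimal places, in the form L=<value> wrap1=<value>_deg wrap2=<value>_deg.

L=255.097 wrap1=170.88_deg wrap2=189.12_deg

open belt: β = asin((r2−r1)/C) = asin(7/88) = 4.5624°
wrap1 = π − 2β = 170.8751°
wrap2 = π + 2β = 189.1249°
tangent length = C·cosβ = 87.7211
L = r1·wrap1 + r2·wrap2 + 2·C·cosβ = 9·2.9823 + 16·3.3009 + 2·87.7211 = 255.0969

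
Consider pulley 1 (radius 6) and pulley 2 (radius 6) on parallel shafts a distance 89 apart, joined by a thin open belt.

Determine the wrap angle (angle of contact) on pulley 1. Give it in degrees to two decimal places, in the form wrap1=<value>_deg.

open belt: β = asin((r2−r1)/C) = asin(0/89) = 0.0000°
wrap1 = π − 2β = 180.0000°
wrap2 = π + 2β = 180.0000°

wrap1=180.00_deg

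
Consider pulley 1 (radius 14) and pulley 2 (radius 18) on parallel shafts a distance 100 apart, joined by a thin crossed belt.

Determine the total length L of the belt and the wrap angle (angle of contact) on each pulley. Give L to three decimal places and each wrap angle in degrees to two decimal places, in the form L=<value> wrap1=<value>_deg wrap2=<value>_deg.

L=310.861 wrap1=217.33_deg wrap2=217.33_deg

crossed belt: β = asin((r1+r2)/C) = asin(32/100) = 18.6629°
wrap1 = wrap2 = π + 2β = 217.3258°
tangent length = C·cosβ = 94.7418
L = (r1+r2)·wrap + 2·C·cosβ = 32·3.7931 + 2·94.7418 = 310.8612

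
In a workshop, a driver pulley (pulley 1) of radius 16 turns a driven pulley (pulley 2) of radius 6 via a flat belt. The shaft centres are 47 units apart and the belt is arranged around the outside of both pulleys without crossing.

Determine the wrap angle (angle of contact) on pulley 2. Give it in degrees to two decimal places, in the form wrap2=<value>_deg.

open belt: β = asin((r2−r1)/C) = asin(-10/47) = -12.2845°
wrap1 = π − 2β = 204.5690°
wrap2 = π + 2β = 155.4310°

wrap2=155.43_deg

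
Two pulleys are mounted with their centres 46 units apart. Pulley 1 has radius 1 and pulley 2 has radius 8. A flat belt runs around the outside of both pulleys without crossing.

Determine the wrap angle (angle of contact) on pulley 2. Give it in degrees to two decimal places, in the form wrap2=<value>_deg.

wrap2=197.51_deg

open belt: β = asin((r2−r1)/C) = asin(7/46) = 8.7529°
wrap1 = π − 2β = 162.4941°
wrap2 = π + 2β = 197.5059°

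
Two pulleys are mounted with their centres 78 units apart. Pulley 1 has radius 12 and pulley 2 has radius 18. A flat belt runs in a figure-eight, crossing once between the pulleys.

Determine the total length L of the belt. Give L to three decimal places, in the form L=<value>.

L=261.935

crossed belt: β = asin((r1+r2)/C) = asin(30/78) = 22.6199°
wrap1 = wrap2 = π + 2β = 225.2397°
tangent length = C·cosβ = 72.0000
L = (r1+r2)·wrap + 2·C·cosβ = 30·3.9312 + 2·72.0000 = 261.9352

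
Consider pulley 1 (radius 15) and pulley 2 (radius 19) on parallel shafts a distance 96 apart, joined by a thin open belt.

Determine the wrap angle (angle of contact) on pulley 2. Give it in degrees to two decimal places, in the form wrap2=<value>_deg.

wrap2=184.78_deg

open belt: β = asin((r2−r1)/C) = asin(4/96) = 2.3880°
wrap1 = π − 2β = 175.2240°
wrap2 = π + 2β = 184.7760°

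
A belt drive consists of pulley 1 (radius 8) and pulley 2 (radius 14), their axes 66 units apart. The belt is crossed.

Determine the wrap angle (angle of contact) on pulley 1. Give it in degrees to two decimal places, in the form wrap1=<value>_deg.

crossed belt: β = asin((r1+r2)/C) = asin(22/66) = 19.4712°
wrap1 = wrap2 = π + 2β = 218.9424°

wrap1=218.94_deg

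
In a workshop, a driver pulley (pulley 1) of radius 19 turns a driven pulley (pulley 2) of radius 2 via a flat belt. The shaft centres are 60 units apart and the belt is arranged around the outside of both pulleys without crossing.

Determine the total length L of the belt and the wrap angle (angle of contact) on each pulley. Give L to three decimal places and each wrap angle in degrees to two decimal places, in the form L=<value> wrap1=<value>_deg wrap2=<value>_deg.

open belt: β = asin((r2−r1)/C) = asin(-17/60) = -16.4592°
wrap1 = π − 2β = 212.9185°
wrap2 = π + 2β = 147.0815°
tangent length = C·cosβ = 57.5413
L = r1·wrap1 + r2·wrap2 + 2·C·cosβ = 19·3.7161 + 2·2.5671 + 2·57.5413 = 190.8231

L=190.823 wrap1=212.92_deg wrap2=147.08_deg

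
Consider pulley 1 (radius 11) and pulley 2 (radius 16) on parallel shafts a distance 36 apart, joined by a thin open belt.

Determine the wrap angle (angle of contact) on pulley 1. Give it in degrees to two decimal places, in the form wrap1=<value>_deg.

wrap1=164.03_deg

open belt: β = asin((r2−r1)/C) = asin(5/36) = 7.9836°
wrap1 = π − 2β = 164.0329°
wrap2 = π + 2β = 195.9671°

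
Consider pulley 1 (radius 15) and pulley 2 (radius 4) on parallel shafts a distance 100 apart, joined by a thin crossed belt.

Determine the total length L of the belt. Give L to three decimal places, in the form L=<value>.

L=263.311

crossed belt: β = asin((r1+r2)/C) = asin(19/100) = 10.9528°
wrap1 = wrap2 = π + 2β = 201.9056°
tangent length = C·cosβ = 98.1784
L = (r1+r2)·wrap + 2·C·cosβ = 19·3.5239 + 2·98.1784 = 263.3112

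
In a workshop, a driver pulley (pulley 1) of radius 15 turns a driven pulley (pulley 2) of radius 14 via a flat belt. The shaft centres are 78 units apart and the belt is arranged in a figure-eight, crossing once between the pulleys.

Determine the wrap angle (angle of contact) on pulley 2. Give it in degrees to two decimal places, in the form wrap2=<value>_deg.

crossed belt: β = asin((r1+r2)/C) = asin(29/78) = 21.8264°
wrap1 = wrap2 = π + 2β = 223.6527°

wrap2=223.65_deg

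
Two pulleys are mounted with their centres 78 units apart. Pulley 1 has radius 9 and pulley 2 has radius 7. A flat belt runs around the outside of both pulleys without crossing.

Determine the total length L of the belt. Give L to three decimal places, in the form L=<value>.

open belt: β = asin((r2−r1)/C) = asin(-2/78) = -1.4693°
wrap1 = π − 2β = 182.9386°
wrap2 = π + 2β = 177.0614°
tangent length = C·cosβ = 77.9744
L = r1·wrap1 + r2·wrap2 + 2·C·cosβ = 9·3.1929 + 7·3.0903 + 2·77.9744 = 206.3168

L=206.317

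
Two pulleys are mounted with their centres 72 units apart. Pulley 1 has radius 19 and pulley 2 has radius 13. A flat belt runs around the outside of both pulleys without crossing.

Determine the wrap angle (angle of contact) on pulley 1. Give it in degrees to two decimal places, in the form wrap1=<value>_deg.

wrap1=189.56_deg

open belt: β = asin((r2−r1)/C) = asin(-6/72) = -4.7802°
wrap1 = π − 2β = 189.5604°
wrap2 = π + 2β = 170.4396°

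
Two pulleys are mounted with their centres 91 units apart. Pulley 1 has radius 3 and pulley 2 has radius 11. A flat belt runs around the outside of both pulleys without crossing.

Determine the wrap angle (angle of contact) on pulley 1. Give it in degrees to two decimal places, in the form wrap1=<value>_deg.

open belt: β = asin((r2−r1)/C) = asin(8/91) = 5.0435°
wrap1 = π − 2β = 169.9130°
wrap2 = π + 2β = 190.0870°

wrap1=169.91_deg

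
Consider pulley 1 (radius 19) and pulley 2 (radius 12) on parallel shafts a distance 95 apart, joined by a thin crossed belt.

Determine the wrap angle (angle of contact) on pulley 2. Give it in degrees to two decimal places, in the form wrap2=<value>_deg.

crossed belt: β = asin((r1+r2)/C) = asin(31/95) = 19.0453°
wrap1 = wrap2 = π + 2β = 218.0906°

wrap2=218.09_deg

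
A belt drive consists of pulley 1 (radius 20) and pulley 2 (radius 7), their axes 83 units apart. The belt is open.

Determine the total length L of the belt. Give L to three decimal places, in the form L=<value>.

L=252.863

open belt: β = asin((r2−r1)/C) = asin(-13/83) = -9.0111°
wrap1 = π − 2β = 198.0223°
wrap2 = π + 2β = 161.9777°
tangent length = C·cosβ = 81.9756
L = r1·wrap1 + r2·wrap2 + 2·C·cosβ = 20·3.4561 + 7·2.8270 + 2·81.9756 = 252.8633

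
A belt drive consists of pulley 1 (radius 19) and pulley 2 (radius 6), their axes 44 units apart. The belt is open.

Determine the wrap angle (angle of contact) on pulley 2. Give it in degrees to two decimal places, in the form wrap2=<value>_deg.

open belt: β = asin((r2−r1)/C) = asin(-13/44) = -17.1848°
wrap1 = π − 2β = 214.3696°
wrap2 = π + 2β = 145.6304°

wrap2=145.63_deg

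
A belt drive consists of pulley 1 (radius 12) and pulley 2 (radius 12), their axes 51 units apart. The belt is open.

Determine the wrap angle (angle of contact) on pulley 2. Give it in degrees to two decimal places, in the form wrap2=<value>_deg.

wrap2=180.00_deg

open belt: β = asin((r2−r1)/C) = asin(0/51) = 0.0000°
wrap1 = π − 2β = 180.0000°
wrap2 = π + 2β = 180.0000°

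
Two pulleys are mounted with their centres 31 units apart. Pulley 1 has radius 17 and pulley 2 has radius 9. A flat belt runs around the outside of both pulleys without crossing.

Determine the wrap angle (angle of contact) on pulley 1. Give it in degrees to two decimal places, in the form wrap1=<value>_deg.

wrap1=209.91_deg

open belt: β = asin((r2−r1)/C) = asin(-8/31) = -14.9552°
wrap1 = π − 2β = 209.9105°
wrap2 = π + 2β = 150.0895°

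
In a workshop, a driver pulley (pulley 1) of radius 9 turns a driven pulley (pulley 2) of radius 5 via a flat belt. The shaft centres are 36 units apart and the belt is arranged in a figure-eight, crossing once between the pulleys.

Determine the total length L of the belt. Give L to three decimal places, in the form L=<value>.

L=121.499

crossed belt: β = asin((r1+r2)/C) = asin(14/36) = 22.8854°
wrap1 = wrap2 = π + 2β = 225.7708°
tangent length = C·cosβ = 33.1662
L = (r1+r2)·wrap + 2·C·cosβ = 14·3.9404 + 2·33.1662 = 121.4987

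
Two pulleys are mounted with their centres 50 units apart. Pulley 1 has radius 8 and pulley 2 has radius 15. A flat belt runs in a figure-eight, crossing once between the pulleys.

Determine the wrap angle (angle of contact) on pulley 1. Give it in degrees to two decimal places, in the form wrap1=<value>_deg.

wrap1=234.77_deg

crossed belt: β = asin((r1+r2)/C) = asin(23/50) = 27.3871°
wrap1 = wrap2 = π + 2β = 234.7742°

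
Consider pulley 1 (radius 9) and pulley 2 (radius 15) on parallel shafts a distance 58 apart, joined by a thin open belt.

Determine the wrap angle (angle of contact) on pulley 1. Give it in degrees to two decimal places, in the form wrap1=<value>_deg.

wrap1=168.12_deg

open belt: β = asin((r2−r1)/C) = asin(6/58) = 5.9378°
wrap1 = π − 2β = 168.1245°
wrap2 = π + 2β = 191.8755°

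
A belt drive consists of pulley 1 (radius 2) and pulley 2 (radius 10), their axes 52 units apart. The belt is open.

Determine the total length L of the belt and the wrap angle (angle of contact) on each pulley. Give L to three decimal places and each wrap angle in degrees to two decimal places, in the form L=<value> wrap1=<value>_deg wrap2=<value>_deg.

L=142.932 wrap1=162.30_deg wrap2=197.70_deg

open belt: β = asin((r2−r1)/C) = asin(8/52) = 8.8499°
wrap1 = π − 2β = 162.3002°
wrap2 = π + 2β = 197.6998°
tangent length = C·cosβ = 51.3809
L = r1·wrap1 + r2·wrap2 + 2·C·cosβ = 2·2.8327 + 10·3.4505 + 2·51.3809 = 142.9323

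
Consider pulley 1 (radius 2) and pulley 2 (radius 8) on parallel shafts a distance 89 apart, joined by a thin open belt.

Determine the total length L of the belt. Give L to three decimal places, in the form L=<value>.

open belt: β = asin((r2−r1)/C) = asin(6/89) = 3.8656°
wrap1 = π − 2β = 172.2689°
wrap2 = π + 2β = 187.7311°
tangent length = C·cosβ = 88.7975
L = r1·wrap1 + r2·wrap2 + 2·C·cosβ = 2·3.0067 + 8·3.2765 + 2·88.7975 = 209.8206

L=209.821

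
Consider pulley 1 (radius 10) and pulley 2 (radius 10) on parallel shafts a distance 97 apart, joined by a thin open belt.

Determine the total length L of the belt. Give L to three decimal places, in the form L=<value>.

L=256.832

open belt: β = asin((r2−r1)/C) = asin(0/97) = 0.0000°
wrap1 = π − 2β = 180.0000°
wrap2 = π + 2β = 180.0000°
tangent length = C·cosβ = 97.0000
L = r1·wrap1 + r2·wrap2 + 2·C·cosβ = 10·3.1416 + 10·3.1416 + 2·97.0000 = 256.8319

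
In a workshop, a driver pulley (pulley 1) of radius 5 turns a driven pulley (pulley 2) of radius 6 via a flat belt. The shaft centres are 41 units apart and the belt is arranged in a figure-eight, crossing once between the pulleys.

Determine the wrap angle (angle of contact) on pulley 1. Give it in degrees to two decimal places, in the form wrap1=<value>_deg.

crossed belt: β = asin((r1+r2)/C) = asin(11/41) = 15.5627°
wrap1 = wrap2 = π + 2β = 211.1254°

wrap1=211.13_deg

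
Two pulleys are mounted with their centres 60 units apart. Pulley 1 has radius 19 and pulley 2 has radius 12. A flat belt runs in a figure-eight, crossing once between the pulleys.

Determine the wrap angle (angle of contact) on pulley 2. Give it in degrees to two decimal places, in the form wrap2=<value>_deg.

crossed belt: β = asin((r1+r2)/C) = asin(31/60) = 31.1089°
wrap1 = wrap2 = π + 2β = 242.2178°

wrap2=242.22_deg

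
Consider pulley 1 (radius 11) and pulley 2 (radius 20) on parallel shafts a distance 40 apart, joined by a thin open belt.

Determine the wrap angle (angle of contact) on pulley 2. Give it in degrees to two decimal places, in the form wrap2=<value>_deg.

wrap2=206.01_deg

open belt: β = asin((r2−r1)/C) = asin(9/40) = 13.0029°
wrap1 = π − 2β = 153.9942°
wrap2 = π + 2β = 206.0058°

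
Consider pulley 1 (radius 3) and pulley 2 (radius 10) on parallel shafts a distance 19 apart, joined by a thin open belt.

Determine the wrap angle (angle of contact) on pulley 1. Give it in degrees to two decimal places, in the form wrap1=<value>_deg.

open belt: β = asin((r2−r1)/C) = asin(7/19) = 21.6183°
wrap1 = π − 2β = 136.7635°
wrap2 = π + 2β = 223.2365°

wrap1=136.76_deg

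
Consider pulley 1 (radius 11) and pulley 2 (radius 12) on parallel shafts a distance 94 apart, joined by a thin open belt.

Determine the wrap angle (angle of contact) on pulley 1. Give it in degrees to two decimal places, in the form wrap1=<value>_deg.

open belt: β = asin((r2−r1)/C) = asin(1/94) = 0.6095°
wrap1 = π − 2β = 178.7809°
wrap2 = π + 2β = 181.2191°

wrap1=178.78_deg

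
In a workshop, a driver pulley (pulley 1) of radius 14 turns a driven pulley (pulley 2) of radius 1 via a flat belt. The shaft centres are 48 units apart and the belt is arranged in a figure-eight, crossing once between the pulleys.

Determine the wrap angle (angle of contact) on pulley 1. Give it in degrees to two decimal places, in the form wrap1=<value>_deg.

wrap1=216.42_deg

crossed belt: β = asin((r1+r2)/C) = asin(15/48) = 18.2100°
wrap1 = wrap2 = π + 2β = 216.4199°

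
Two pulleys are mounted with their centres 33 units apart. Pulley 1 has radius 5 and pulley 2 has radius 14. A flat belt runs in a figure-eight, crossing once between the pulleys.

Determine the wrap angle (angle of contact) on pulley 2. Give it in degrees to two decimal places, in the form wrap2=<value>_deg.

wrap2=250.31_deg

crossed belt: β = asin((r1+r2)/C) = asin(19/33) = 35.1527°
wrap1 = wrap2 = π + 2β = 250.3054°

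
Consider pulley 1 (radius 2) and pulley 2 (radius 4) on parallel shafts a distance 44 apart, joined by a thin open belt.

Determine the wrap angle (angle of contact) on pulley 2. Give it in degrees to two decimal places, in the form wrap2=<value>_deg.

wrap2=185.21_deg

open belt: β = asin((r2−r1)/C) = asin(2/44) = 2.6053°
wrap1 = π − 2β = 174.7895°
wrap2 = π + 2β = 185.2105°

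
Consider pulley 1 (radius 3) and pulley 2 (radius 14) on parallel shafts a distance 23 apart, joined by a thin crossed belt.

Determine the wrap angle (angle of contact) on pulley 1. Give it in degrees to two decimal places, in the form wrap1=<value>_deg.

wrap1=275.31_deg

crossed belt: β = asin((r1+r2)/C) = asin(17/23) = 47.6574°
wrap1 = wrap2 = π + 2β = 275.3148°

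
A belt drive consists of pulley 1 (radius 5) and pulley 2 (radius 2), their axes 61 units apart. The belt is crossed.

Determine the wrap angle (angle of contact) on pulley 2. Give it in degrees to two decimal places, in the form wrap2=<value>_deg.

wrap2=193.18_deg

crossed belt: β = asin((r1+r2)/C) = asin(7/61) = 6.5894°
wrap1 = wrap2 = π + 2β = 193.1789°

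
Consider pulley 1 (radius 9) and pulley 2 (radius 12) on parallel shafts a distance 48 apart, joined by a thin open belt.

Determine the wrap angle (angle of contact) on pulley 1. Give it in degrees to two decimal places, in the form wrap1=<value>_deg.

wrap1=172.83_deg

open belt: β = asin((r2−r1)/C) = asin(3/48) = 3.5833°
wrap1 = π − 2β = 172.8334°
wrap2 = π + 2β = 187.1666°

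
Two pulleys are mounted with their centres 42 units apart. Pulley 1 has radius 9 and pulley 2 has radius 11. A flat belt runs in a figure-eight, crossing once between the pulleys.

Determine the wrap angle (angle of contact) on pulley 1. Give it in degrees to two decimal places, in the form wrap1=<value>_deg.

crossed belt: β = asin((r1+r2)/C) = asin(20/42) = 28.4369°
wrap1 = wrap2 = π + 2β = 236.8738°

wrap1=236.87_deg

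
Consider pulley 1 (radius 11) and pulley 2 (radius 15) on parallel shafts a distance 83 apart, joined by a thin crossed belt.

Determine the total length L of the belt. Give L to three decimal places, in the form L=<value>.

crossed belt: β = asin((r1+r2)/C) = asin(26/83) = 18.2554°
wrap1 = wrap2 = π + 2β = 216.5108°
tangent length = C·cosβ = 78.8226
L = (r1+r2)·wrap + 2·C·cosβ = 26·3.7788 + 2·78.8226 = 255.8946

L=255.895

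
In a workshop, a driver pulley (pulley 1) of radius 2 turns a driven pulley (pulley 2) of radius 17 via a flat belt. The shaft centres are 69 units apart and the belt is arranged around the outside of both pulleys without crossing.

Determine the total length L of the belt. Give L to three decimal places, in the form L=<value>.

L=200.964

open belt: β = asin((r2−r1)/C) = asin(15/69) = 12.5559°
wrap1 = π − 2β = 154.8883°
wrap2 = π + 2β = 205.1117°
tangent length = C·cosβ = 67.3498
L = r1·wrap1 + r2·wrap2 + 2·C·cosβ = 2·2.7033 + 17·3.5799 + 2·67.3498 = 200.9642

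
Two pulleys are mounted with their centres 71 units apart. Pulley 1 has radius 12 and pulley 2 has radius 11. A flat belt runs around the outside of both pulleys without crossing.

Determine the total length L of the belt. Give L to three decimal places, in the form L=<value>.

open belt: β = asin((r2−r1)/C) = asin(-1/71) = -0.8070°
wrap1 = π − 2β = 181.6140°
wrap2 = π + 2β = 178.3860°
tangent length = C·cosβ = 70.9930
L = r1·wrap1 + r2·wrap2 + 2·C·cosβ = 12·3.1698 + 11·3.1134 + 2·70.9930 = 214.2707

L=214.271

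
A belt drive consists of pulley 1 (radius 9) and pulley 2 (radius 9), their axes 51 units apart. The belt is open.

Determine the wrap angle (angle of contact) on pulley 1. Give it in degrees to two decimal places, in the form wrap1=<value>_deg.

open belt: β = asin((r2−r1)/C) = asin(0/51) = 0.0000°
wrap1 = π − 2β = 180.0000°
wrap2 = π + 2β = 180.0000°

wrap1=180.00_deg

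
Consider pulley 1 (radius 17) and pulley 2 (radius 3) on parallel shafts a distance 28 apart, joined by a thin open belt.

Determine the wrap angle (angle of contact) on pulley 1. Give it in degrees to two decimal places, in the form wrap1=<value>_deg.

open belt: β = asin((r2−r1)/C) = asin(-14/28) = -30.0000°
wrap1 = π − 2β = 240.0000°
wrap2 = π + 2β = 120.0000°

wrap1=240.00_deg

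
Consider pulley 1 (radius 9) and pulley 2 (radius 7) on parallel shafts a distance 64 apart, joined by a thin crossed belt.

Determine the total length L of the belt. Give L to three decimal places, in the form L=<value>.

crossed belt: β = asin((r1+r2)/C) = asin(16/64) = 14.4775°
wrap1 = wrap2 = π + 2β = 208.9550°
tangent length = C·cosβ = 61.9677
L = (r1+r2)·wrap + 2·C·cosβ = 16·3.6470 + 2·61.9677 = 182.2867

L=182.287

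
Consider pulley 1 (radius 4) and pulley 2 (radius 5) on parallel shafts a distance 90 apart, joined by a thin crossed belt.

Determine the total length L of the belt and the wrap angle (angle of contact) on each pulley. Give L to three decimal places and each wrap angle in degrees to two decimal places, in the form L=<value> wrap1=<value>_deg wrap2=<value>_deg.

L=209.175 wrap1=191.48_deg wrap2=191.48_deg

crossed belt: β = asin((r1+r2)/C) = asin(9/90) = 5.7392°
wrap1 = wrap2 = π + 2β = 191.4783°
tangent length = C·cosβ = 89.5489
L = (r1+r2)·wrap + 2·C·cosβ = 9·3.3419 + 2·89.5489 = 209.1751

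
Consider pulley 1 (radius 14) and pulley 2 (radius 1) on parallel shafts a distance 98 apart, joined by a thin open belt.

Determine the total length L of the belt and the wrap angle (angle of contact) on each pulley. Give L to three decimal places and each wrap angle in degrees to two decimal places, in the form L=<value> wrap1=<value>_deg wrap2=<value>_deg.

L=244.851 wrap1=195.25_deg wrap2=164.75_deg

open belt: β = asin((r2−r1)/C) = asin(-13/98) = -7.6229°
wrap1 = π − 2β = 195.2459°
wrap2 = π + 2β = 164.7541°
tangent length = C·cosβ = 97.1339
L = r1·wrap1 + r2·wrap2 + 2·C·cosβ = 14·3.4077 + 1·2.8755 + 2·97.1339 = 244.8509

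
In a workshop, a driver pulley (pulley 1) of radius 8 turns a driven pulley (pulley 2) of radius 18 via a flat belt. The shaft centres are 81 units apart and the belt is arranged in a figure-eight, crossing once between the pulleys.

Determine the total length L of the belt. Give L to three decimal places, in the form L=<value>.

crossed belt: β = asin((r1+r2)/C) = asin(26/81) = 18.7227°
wrap1 = wrap2 = π + 2β = 217.4453°
tangent length = C·cosβ = 76.7138
L = (r1+r2)·wrap + 2·C·cosβ = 26·3.7951 + 2·76.7138 = 252.1011

L=252.101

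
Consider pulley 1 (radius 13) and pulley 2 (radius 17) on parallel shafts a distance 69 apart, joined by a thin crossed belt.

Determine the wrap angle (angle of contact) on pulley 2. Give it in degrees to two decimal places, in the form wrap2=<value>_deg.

wrap2=231.54_deg

crossed belt: β = asin((r1+r2)/C) = asin(30/69) = 25.7715°
wrap1 = wrap2 = π + 2β = 231.5429°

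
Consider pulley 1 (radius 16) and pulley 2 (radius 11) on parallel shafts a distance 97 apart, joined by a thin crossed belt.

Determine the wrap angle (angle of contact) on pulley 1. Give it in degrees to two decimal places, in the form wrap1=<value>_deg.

crossed belt: β = asin((r1+r2)/C) = asin(27/97) = 16.1618°
wrap1 = wrap2 = π + 2β = 212.3236°

wrap1=212.32_deg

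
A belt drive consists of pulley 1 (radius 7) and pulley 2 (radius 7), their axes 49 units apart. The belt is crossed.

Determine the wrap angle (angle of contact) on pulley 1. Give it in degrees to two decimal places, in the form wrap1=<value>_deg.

crossed belt: β = asin((r1+r2)/C) = asin(14/49) = 16.6015°
wrap1 = wrap2 = π + 2β = 213.2031°

wrap1=213.20_deg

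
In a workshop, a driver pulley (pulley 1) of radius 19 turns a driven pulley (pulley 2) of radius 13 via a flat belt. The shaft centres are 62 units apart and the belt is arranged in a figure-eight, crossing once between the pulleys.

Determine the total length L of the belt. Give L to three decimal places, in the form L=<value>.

L=241.447

crossed belt: β = asin((r1+r2)/C) = asin(32/62) = 31.0730°
wrap1 = wrap2 = π + 2β = 242.1459°
tangent length = C·cosβ = 53.1037
L = (r1+r2)·wrap + 2·C·cosβ = 32·4.2262 + 2·53.1037 = 241.4471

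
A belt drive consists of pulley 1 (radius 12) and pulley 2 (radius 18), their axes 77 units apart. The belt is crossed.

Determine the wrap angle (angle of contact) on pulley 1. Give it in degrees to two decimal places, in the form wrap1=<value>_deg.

wrap1=225.86_deg

crossed belt: β = asin((r1+r2)/C) = asin(30/77) = 22.9303°
wrap1 = wrap2 = π + 2β = 225.8605°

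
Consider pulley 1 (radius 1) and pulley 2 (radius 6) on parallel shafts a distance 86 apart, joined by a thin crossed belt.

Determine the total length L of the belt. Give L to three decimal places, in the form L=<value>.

L=194.561

crossed belt: β = asin((r1+r2)/C) = asin(7/86) = 4.6688°
wrap1 = wrap2 = π + 2β = 189.3375°
tangent length = C·cosβ = 85.7146
L = (r1+r2)·wrap + 2·C·cosβ = 7·3.3046 + 2·85.7146 = 194.5612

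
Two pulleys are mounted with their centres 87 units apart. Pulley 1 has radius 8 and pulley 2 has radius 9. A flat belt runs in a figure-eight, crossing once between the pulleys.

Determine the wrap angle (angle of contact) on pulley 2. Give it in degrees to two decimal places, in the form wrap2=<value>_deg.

crossed belt: β = asin((r1+r2)/C) = asin(17/87) = 11.2682°
wrap1 = wrap2 = π + 2β = 202.5365°

wrap2=202.54_deg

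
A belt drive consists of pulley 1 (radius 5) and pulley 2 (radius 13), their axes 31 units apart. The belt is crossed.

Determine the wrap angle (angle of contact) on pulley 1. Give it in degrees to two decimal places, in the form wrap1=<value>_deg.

wrap1=250.99_deg

crossed belt: β = asin((r1+r2)/C) = asin(18/31) = 35.4959°
wrap1 = wrap2 = π + 2β = 250.9919°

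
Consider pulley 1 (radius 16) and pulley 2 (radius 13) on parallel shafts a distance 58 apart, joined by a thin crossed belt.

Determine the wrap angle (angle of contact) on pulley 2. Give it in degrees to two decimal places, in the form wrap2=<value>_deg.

crossed belt: β = asin((r1+r2)/C) = asin(29/58) = 30.0000°
wrap1 = wrap2 = π + 2β = 240.0000°

wrap2=240.00_deg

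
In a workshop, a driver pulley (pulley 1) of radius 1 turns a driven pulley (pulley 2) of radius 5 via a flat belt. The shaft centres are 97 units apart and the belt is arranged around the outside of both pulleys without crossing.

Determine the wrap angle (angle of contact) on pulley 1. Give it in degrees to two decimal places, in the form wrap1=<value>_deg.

wrap1=175.27_deg

open belt: β = asin((r2−r1)/C) = asin(4/97) = 2.3634°
wrap1 = π − 2β = 175.2732°
wrap2 = π + 2β = 184.7268°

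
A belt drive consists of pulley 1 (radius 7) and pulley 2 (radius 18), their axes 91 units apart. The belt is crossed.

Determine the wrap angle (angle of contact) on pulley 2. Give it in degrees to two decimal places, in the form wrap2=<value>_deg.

wrap2=211.89_deg

crossed belt: β = asin((r1+r2)/C) = asin(25/91) = 15.9456°
wrap1 = wrap2 = π + 2β = 211.8913°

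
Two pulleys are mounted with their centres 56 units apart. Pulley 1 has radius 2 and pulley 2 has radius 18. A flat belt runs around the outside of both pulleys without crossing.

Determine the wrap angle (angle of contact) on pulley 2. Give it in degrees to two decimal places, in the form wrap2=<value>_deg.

open belt: β = asin((r2−r1)/C) = asin(16/56) = 16.6015°
wrap1 = π − 2β = 146.7969°
wrap2 = π + 2β = 213.2031°

wrap2=213.20_deg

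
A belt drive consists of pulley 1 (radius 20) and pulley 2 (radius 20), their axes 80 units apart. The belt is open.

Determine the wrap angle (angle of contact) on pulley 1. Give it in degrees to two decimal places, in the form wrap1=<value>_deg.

wrap1=180.00_deg

open belt: β = asin((r2−r1)/C) = asin(0/80) = 0.0000°
wrap1 = π − 2β = 180.0000°
wrap2 = π + 2β = 180.0000°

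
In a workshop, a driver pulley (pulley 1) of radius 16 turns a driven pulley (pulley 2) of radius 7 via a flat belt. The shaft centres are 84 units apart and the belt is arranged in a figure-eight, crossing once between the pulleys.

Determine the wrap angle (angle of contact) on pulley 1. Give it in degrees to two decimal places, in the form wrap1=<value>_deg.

wrap1=211.78_deg

crossed belt: β = asin((r1+r2)/C) = asin(23/84) = 15.8911°
wrap1 = wrap2 = π + 2β = 211.7822°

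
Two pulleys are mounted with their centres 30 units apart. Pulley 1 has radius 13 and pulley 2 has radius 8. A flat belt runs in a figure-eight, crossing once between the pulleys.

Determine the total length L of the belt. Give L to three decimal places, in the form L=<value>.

crossed belt: β = asin((r1+r2)/C) = asin(21/30) = 44.4270°
wrap1 = wrap2 = π + 2β = 268.8540°
tangent length = C·cosβ = 21.4243
L = (r1+r2)·wrap + 2·C·cosβ = 21·4.6924 + 2·21.4243 = 141.3887

L=141.389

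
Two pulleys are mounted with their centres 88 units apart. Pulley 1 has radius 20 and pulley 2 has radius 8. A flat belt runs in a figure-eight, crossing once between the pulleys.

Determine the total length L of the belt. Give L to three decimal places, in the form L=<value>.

crossed belt: β = asin((r1+r2)/C) = asin(28/88) = 18.5530°
wrap1 = wrap2 = π + 2β = 217.1060°
tangent length = C·cosβ = 83.4266
L = (r1+r2)·wrap + 2·C·cosβ = 28·3.7892 + 2·83.4266 = 272.9512

L=272.951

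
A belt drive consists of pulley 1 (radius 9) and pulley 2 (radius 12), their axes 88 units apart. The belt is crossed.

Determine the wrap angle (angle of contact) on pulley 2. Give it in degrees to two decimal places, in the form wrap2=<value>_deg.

crossed belt: β = asin((r1+r2)/C) = asin(21/88) = 13.8061°
wrap1 = wrap2 = π + 2β = 207.6121°

wrap2=207.61_deg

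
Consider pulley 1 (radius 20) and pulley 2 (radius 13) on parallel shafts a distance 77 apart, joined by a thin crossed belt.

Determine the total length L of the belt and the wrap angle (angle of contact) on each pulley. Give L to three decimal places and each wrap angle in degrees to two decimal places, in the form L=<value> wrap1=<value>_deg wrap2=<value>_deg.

L=272.045 wrap1=230.75_deg wrap2=230.75_deg

crossed belt: β = asin((r1+r2)/C) = asin(33/77) = 25.3769°
wrap1 = wrap2 = π + 2β = 230.7539°
tangent length = C·cosβ = 69.5701
L = (r1+r2)·wrap + 2·C·cosβ = 33·4.0274 + 2·69.5701 = 272.0449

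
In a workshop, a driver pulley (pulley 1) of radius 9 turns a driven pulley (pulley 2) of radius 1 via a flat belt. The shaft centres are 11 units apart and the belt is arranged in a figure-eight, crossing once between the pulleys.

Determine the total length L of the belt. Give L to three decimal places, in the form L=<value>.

crossed belt: β = asin((r1+r2)/C) = asin(10/11) = 65.3800°
wrap1 = wrap2 = π + 2β = 310.7600°
tangent length = C·cosβ = 4.5826
L = (r1+r2)·wrap + 2·C·cosβ = 10·5.4238 + 2·4.5826 = 63.4030

L=63.403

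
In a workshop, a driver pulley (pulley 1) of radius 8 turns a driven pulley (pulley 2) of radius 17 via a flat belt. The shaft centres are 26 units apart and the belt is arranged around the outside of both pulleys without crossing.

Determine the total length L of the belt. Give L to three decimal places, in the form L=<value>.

open belt: β = asin((r2−r1)/C) = asin(9/26) = 20.2522°
wrap1 = π − 2β = 139.4955°
wrap2 = π + 2β = 220.5045°
tangent length = C·cosβ = 24.3926
L = r1·wrap1 + r2·wrap2 + 2·C·cosβ = 8·2.4347 + 17·3.8485 + 2·24.3926 = 133.6875

L=133.687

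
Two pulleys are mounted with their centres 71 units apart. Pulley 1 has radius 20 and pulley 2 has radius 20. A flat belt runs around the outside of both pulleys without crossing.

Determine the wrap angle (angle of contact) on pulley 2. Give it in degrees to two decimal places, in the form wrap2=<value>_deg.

wrap2=180.00_deg

open belt: β = asin((r2−r1)/C) = asin(0/71) = 0.0000°
wrap1 = π − 2β = 180.0000°
wrap2 = π + 2β = 180.0000°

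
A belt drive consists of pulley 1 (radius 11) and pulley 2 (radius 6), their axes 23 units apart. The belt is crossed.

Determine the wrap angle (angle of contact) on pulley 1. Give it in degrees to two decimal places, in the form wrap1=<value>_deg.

crossed belt: β = asin((r1+r2)/C) = asin(17/23) = 47.6574°
wrap1 = wrap2 = π + 2β = 275.3148°

wrap1=275.31_deg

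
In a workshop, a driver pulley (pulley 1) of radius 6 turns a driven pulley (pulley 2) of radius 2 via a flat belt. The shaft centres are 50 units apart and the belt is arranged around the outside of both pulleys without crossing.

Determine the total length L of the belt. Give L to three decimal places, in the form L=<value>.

open belt: β = asin((r2−r1)/C) = asin(-4/50) = -4.5886°
wrap1 = π − 2β = 189.1771°
wrap2 = π + 2β = 170.8229°
tangent length = C·cosβ = 49.8397
L = r1·wrap1 + r2·wrap2 + 2·C·cosβ = 6·3.3018 + 2·2.9814 + 2·49.8397 = 125.4529

L=125.453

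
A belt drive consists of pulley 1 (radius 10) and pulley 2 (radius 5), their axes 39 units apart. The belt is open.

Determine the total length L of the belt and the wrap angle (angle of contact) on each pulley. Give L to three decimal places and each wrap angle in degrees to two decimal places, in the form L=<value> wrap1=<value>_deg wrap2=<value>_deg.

open belt: β = asin((r2−r1)/C) = asin(-5/39) = -7.3659°
wrap1 = π − 2β = 194.7318°
wrap2 = π + 2β = 165.2682°
tangent length = C·cosβ = 38.6782
L = r1·wrap1 + r2·wrap2 + 2·C·cosβ = 10·3.3987 + 5·2.8845 + 2·38.6782 = 125.7658

L=125.766 wrap1=194.73_deg wrap2=165.27_deg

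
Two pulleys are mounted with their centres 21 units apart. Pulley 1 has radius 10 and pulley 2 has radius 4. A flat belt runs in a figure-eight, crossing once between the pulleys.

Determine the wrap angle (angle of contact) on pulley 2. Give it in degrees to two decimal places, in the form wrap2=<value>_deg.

wrap2=263.62_deg

crossed belt: β = asin((r1+r2)/C) = asin(14/21) = 41.8103°
wrap1 = wrap2 = π + 2β = 263.6206°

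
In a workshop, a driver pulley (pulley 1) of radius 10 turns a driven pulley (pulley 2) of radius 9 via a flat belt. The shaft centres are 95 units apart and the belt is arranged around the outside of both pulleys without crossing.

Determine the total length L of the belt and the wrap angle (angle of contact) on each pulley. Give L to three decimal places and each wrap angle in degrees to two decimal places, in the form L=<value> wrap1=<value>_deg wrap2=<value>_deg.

L=249.701 wrap1=181.21_deg wrap2=178.79_deg

open belt: β = asin((r2−r1)/C) = asin(-1/95) = -0.6031°
wrap1 = π − 2β = 181.2062°
wrap2 = π + 2β = 178.7938°
tangent length = C·cosβ = 94.9947
L = r1·wrap1 + r2·wrap2 + 2·C·cosβ = 10·3.1626 + 9·3.1205 + 2·94.9947 = 249.7008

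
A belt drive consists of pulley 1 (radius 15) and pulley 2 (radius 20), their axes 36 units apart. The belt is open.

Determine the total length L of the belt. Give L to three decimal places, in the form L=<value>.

open belt: β = asin((r2−r1)/C) = asin(5/36) = 7.9836°
wrap1 = π − 2β = 164.0329°
wrap2 = π + 2β = 195.9671°
tangent length = C·cosβ = 35.6511
L = r1·wrap1 + r2·wrap2 + 2·C·cosβ = 15·2.8629 + 20·3.4203 + 2·35.6511 = 182.6513

L=182.651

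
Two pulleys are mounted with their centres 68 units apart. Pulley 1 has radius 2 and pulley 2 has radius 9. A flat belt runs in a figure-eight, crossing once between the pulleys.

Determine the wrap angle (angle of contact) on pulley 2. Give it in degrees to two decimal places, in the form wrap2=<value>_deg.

crossed belt: β = asin((r1+r2)/C) = asin(11/68) = 9.3093°
wrap1 = wrap2 = π + 2β = 198.6187°

wrap2=198.62_deg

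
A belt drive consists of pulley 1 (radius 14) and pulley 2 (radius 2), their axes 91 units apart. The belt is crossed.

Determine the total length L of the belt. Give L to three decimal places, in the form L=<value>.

crossed belt: β = asin((r1+r2)/C) = asin(16/91) = 10.1266°
wrap1 = wrap2 = π + 2β = 200.2532°
tangent length = C·cosβ = 89.5824
L = (r1+r2)·wrap + 2·C·cosβ = 16·3.4951 + 2·89.5824 = 235.0860

L=235.086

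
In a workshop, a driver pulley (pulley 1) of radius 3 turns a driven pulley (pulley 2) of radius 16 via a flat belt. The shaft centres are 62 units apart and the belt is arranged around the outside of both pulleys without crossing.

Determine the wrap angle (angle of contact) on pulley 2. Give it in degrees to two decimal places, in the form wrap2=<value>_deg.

wrap2=204.21_deg

open belt: β = asin((r2−r1)/C) = asin(13/62) = 12.1034°
wrap1 = π − 2β = 155.7931°
wrap2 = π + 2β = 204.2069°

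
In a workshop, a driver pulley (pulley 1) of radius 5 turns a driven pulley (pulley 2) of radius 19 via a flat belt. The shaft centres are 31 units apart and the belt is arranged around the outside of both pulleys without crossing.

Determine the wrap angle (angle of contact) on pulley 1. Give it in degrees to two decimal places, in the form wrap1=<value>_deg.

open belt: β = asin((r2−r1)/C) = asin(14/31) = 26.8472°
wrap1 = π − 2β = 126.3056°
wrap2 = π + 2β = 233.6944°

wrap1=126.31_deg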